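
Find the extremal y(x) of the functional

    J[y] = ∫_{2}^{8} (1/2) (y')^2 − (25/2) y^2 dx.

The Lagrangian is L = (1/2) (y')^2 − (25/2) y^2.
Compute ∂L/∂y = -25y, ∂L/∂y' = y'.
The Euler-Lagrange equation d/dx(∂L/∂y') − ∂L/∂y = 0 reduces to
    y'' + 25 y = 0.
Its general solution is
    y(x) = A sin(5x) + B cos(5x),
with A, B fixed by the endpoint conditions.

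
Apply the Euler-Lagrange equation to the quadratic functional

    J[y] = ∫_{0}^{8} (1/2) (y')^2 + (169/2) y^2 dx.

The Lagrangian is L = (1/2) (y')^2 + (169/2) y^2.
Compute ∂L/∂y = 169y, ∂L/∂y' = y'.
The Euler-Lagrange equation d/dx(∂L/∂y') − ∂L/∂y = 0 reduces to
    y'' − 169 y = 0.
Its general solution is
    y(x) = A e^(13x) + B e^(−13x),
with A, B fixed by the endpoint conditions.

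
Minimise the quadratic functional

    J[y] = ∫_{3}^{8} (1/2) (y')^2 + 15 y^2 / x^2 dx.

The Lagrangian is L = (1/2) (y')^2 + 15 y^2 / x^2.
Compute ∂L/∂y = 30y/x^2, ∂L/∂y' = y'.
The Euler-Lagrange equation d/dx(∂L/∂y') − ∂L/∂y = 0 reduces to
    y'' − 30/x^2 · y = 0  (x > 0).
Its general solution is
    y(x) = A x^6 + B x^(-5),
with A, B fixed by the endpoint conditions.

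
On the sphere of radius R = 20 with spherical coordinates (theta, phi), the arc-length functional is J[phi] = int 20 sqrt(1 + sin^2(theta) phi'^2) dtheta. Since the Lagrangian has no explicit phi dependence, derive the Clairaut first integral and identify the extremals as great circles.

On the sphere of radius R = 20 with spherical coordinates (θ, φ), the induced metric is
    ds^2 = 400(dθ^2 + sin^2(θ) dφ^2).
Parameterise by θ; the arc-length functional is
    J[φ] = ∫ 20 sqrt(1 + sin^2(θ) (dφ/dθ)^2) dθ,
so L = 20 sqrt(1 + sin^2(θ) φ'^2). Compute
    ∂L/∂φ = 0  (L has no explicit φ dependence),
    ∂L/∂φ' = 20 sin^2(θ) φ' / sqrt(1 + sin^2(θ) φ'^2).
Since ∂L/∂φ = 0, the Euler-Lagrange equation
    d/dθ(∂L/∂φ') − ∂L/∂φ = 0
reduces to d/dθ(∂L/∂φ') = 0, i.e. the momentum conjugate to φ is conserved:
    20 sin^2(θ) φ' / sqrt(1 + sin^2(θ) φ'^2) = C.
The overall factor of 20 is constant, so dividing through gives Clairaut's relation sin^2(θ) φ' / sqrt(1 + sin^2(θ) φ'^2) = C' (with C' = C/20). Solving for φ' and integrating gives the great-circle family
    cot(θ) = A cos(φ − φ_0),
i.e. the intersection of the sphere with a plane through the origin. The two constants A and φ_0 (equivalently C and one phase) are fixed by the two endpoint conditions.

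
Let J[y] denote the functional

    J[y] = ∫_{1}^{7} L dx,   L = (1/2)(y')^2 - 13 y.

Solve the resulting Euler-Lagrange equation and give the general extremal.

The Lagrangian is L = (1/2)(y')^2 - 13 y.
∂L/∂y = -13.
∂L/∂y' = y'.
The Euler-Lagrange equation d/dx(∂L/∂y') − ∂L/∂y = 0 becomes:
    y'' + 13 = 0
General solution: y(x) = -(13/2) x^2 + A x + B, where A and B are arbitrary constants fixed by the endpoint conditions.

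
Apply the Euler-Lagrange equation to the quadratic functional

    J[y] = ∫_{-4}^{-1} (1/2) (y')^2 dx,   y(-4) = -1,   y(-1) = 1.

The Lagrangian is L = (1/2) (y')^2.
Compute ∂L/∂y = 0, ∂L/∂y' = y'.
The Euler-Lagrange equation d/dx(∂L/∂y') − ∂L/∂y = 0 reduces to
    y'' = 0.
Its general solution is
    y(x) = A x + B,
with A, B fixed by the endpoint conditions.
Applying the endpoint conditions y(-4) = -1 and y(-1) = 1: solve A·-4 + B = -1 and A·-1 + B = 1. Subtracting gives A(-1 − -4) = 1 − -1, so A = 2/3, and B = -1 − A·-4 = 5/3. Therefore
    y(x) = (2/3) x + 5/3.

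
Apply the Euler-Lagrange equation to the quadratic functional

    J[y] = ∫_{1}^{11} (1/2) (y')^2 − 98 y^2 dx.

The Lagrangian is L = (1/2) (y')^2 − 98 y^2.
Compute ∂L/∂y = -196y, ∂L/∂y' = y'.
The Euler-Lagrange equation d/dx(∂L/∂y') − ∂L/∂y = 0 reduces to
    y'' + 196 y = 0.
Its general solution is
    y(x) = A sin(14x) + B cos(14x),
with A, B fixed by the endpoint conditions.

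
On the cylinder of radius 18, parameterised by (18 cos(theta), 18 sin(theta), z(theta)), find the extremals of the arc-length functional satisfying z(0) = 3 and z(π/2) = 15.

Parameterise the cylinder of radius R = 18 as
    r(θ) = (18 cos θ, 18 sin θ, z(θ)).
The arc-length element is
    ds = sqrt(324 + (dz/dθ)^2) dθ,
so the Lagrangian is L = sqrt(324 + z'^2).
L depends on z' only, not on z or θ, so ∂L/∂z = 0 and
    ∂L/∂z' = z' / sqrt(324 + z'^2).
The Euler-Lagrange equation gives
    d/dθ( z' / sqrt(324 + z'^2) ) = 0,
so z' is constant. Integrating once:
    z(θ) = a θ + b,
a helix on the cylinder (a straight line when the cylinder is unrolled). The constants a, b are determined by the endpoint conditions.
With endpoint conditions z(0) = 3 and z(π/2) = 15: from z(0) = b we get b = 3, and a·π/2 + 3 = 15 gives a = 24/π, so
    z(θ) = (24/π) θ + 3.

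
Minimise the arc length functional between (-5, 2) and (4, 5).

Arc-length functional: J[y] = ∫ sqrt(1 + (y')^2) dx.
Lagrangian L = sqrt(1 + (y')^2) has no explicit y dependence, so ∂L/∂y = 0 and the Euler-Lagrange equation gives
    d/dx( y' / sqrt(1 + (y')^2) ) = 0  ⇒  y' / sqrt(1 + (y')^2) = const.
Hence y' is constant, so y(x) is affine.
Fitting the endpoints (-5, 2) and (4, 5):
    slope m = (5 − 2) / (4 − (-5)) = 1/3,
    intercept c = 2 − m·(-5) = 11/3.
Extremal: y(x) = (1/3) x + 11/3.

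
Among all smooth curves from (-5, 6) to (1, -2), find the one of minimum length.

Arc-length functional: J[y] = ∫ sqrt(1 + (y')^2) dx.
Lagrangian L = sqrt(1 + (y')^2) has no explicit y dependence, so ∂L/∂y = 0 and the Euler-Lagrange equation gives
    d/dx( y' / sqrt(1 + (y')^2) ) = 0  ⇒  y' / sqrt(1 + (y')^2) = const.
Hence y' is constant, so y(x) is affine.
Fitting the endpoints (-5, 6) and (1, -2):
    slope m = ((-2) − 6) / (1 − (-5)) = -4/3,
    intercept c = 6 − m·(-5) = -2/3.
Extremal: y(x) = (-4/3) x - 2/3.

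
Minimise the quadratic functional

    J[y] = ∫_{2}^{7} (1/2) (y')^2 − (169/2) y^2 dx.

The Lagrangian is L = (1/2) (y')^2 − (169/2) y^2.
Compute ∂L/∂y = -169y, ∂L/∂y' = y'.
The Euler-Lagrange equation d/dx(∂L/∂y') − ∂L/∂y = 0 reduces to
    y'' + 169 y = 0.
Its general solution is
    y(x) = A sin(13x) + B cos(13x),
with A, B fixed by the endpoint conditions.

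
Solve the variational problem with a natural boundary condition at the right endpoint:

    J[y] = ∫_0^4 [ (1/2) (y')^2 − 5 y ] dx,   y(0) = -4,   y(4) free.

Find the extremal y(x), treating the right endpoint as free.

The Lagrangian L = (1/2) (y')^2 − 5 y gives
    ∂L/∂y = −5,   ∂L/∂y' = y'.
Euler-Lagrange: d/dx(y') − (−5) = 0, i.e. y'' + 5 = 0, so
    y(x) = −(5/2) x^2 + C1 x + C2.
Fixed left endpoint y(0) = -4 ⇒ C2 = -4.
The right endpoint x = 4 is free, so the natural (transversality) condition is ∂L/∂y' |_{x=4} = 0, i.e. y'(4) = 0.
Compute y'(x) = −5 x + C1, so y'(4) = −20 + C1 = 0 ⇒ C1 = 20.
Therefore the extremal is
    y(x) = −(5/2) x^2 + 20 x − 4.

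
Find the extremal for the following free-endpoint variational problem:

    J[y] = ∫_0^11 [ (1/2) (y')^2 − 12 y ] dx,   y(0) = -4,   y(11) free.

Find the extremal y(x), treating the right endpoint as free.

The Lagrangian L = (1/2) (y')^2 − 12 y gives
    ∂L/∂y = −12,   ∂L/∂y' = y'.
Euler-Lagrange: d/dx(y') − (−12) = 0, i.e. y'' + 12 = 0, so
    y(x) = −(12/2) x^2 + C1 x + C2.
Fixed left endpoint y(0) = -4 ⇒ C2 = -4.
The right endpoint x = 11 is free, so the natural (transversality) condition is ∂L/∂y' |_{x=11} = 0, i.e. y'(11) = 0.
Compute y'(x) = −12 x + C1, so y'(11) = −132 + C1 = 0 ⇒ C1 = 132.
Therefore the extremal is
    y(x) = −6 x^2 + 132 x − 4.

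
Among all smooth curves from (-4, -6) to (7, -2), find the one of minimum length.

Arc-length functional: J[y] = ∫ sqrt(1 + (y')^2) dx.
Lagrangian L = sqrt(1 + (y')^2) has no explicit y dependence, so ∂L/∂y = 0 and the Euler-Lagrange equation gives
    d/dx( y' / sqrt(1 + (y')^2) ) = 0  ⇒  y' / sqrt(1 + (y')^2) = const.
Hence y' is constant, so y(x) is affine.
Fitting the endpoints (-4, -6) and (7, -2):
    slope m = ((-2) − (-6)) / (7 − (-4)) = 4/11,
    intercept c = (-6) − m·(-4) = -50/11.
Extremal: y(x) = (4/11) x - 50/11.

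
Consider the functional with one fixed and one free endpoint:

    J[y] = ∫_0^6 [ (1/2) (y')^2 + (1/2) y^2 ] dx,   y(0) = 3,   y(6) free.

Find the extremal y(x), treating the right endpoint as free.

The Lagrangian L = (1/2) (y')^2 + (1/2) y^2 gives
    ∂L/∂y = 1 y,   ∂L/∂y' = y'.
Euler-Lagrange: y'' − y = 0.
With k = 1, the general solution is
    y(x) = A cosh(x) + B sinh(x).
Fixed left endpoint y(0) = 3 ⇒ A = 3.
The right endpoint x = 6 is free, so the natural (transversality) condition is ∂L/∂y' |_{x=6} = 0, i.e. y'(6) = 0.
Compute y'(x) = A k sinh(k x) + B k cosh(k x), so
    y'(6) = A k sinh(k·6) + B k cosh(k·6) = 0
    ⇒ B = −A tanh(k·6) = − 3 tanh(1·6).
Therefore the extremal is
    y(x) = 3 cosh(1 x) − 3 tanh(1·6) sinh(1 x).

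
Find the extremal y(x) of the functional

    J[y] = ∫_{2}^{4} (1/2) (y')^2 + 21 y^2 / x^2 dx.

The Lagrangian is L = (1/2) (y')^2 + 21 y^2 / x^2.
Compute ∂L/∂y = 42y/x^2, ∂L/∂y' = y'.
The Euler-Lagrange equation d/dx(∂L/∂y') − ∂L/∂y = 0 reduces to
    y'' − 42/x^2 · y = 0  (x > 0).
Its general solution is
    y(x) = A x^7 + B x^(-6),
with A, B fixed by the endpoint conditions.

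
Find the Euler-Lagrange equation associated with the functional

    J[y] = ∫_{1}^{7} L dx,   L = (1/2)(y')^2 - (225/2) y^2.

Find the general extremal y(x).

The Lagrangian is L = (1/2)(y')^2 - (225/2) y^2.
∂L/∂y = -225y.
∂L/∂y' = y'.
The Euler-Lagrange equation d/dx(∂L/∂y') − ∂L/∂y = 0 becomes:
    y'' + 225 y = 0
General solution: y(x) = A sin(15x) + B cos(15x), where A and B are arbitrary constants fixed by the endpoint conditions.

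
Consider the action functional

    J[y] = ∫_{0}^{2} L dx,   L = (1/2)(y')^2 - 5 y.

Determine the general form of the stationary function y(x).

The Lagrangian is L = (1/2)(y')^2 - 5 y.
∂L/∂y = -5.
∂L/∂y' = y'.
The Euler-Lagrange equation d/dx(∂L/∂y') − ∂L/∂y = 0 becomes:
    y'' + 5 = 0
General solution: y(x) = -(5/2) x^2 + A x + B, where A and B are arbitrary constants fixed by the endpoint conditions.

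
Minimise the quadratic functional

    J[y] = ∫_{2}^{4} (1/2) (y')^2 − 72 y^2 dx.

The Lagrangian is L = (1/2) (y')^2 − 72 y^2.
Compute ∂L/∂y = -144y, ∂L/∂y' = y'.
The Euler-Lagrange equation d/dx(∂L/∂y') − ∂L/∂y = 0 reduces to
    y'' + 144 y = 0.
Its general solution is
    y(x) = A sin(12x) + B cos(12x),
with A, B fixed by the endpoint conditions.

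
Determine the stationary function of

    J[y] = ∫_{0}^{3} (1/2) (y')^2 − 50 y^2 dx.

The Lagrangian is L = (1/2) (y')^2 − 50 y^2.
Compute ∂L/∂y = -100y, ∂L/∂y' = y'.
The Euler-Lagrange equation d/dx(∂L/∂y') − ∂L/∂y = 0 reduces to
    y'' + 100 y = 0.
Its general solution is
    y(x) = A sin(10x) + B cos(10x),
with A, B fixed by the endpoint conditions.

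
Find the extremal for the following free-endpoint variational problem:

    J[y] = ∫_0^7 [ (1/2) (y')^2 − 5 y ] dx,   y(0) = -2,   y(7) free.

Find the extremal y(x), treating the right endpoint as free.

The Lagrangian L = (1/2) (y')^2 − 5 y gives
    ∂L/∂y = −5,   ∂L/∂y' = y'.
Euler-Lagrange: d/dx(y') − (−5) = 0, i.e. y'' + 5 = 0, so
    y(x) = −(5/2) x^2 + C1 x + C2.
Fixed left endpoint y(0) = -2 ⇒ C2 = -2.
The right endpoint x = 7 is free, so the natural (transversality) condition is ∂L/∂y' |_{x=7} = 0, i.e. y'(7) = 0.
Compute y'(x) = −5 x + C1, so y'(7) = −35 + C1 = 0 ⇒ C1 = 35.
Therefore the extremal is
    y(x) = −(5/2) x^2 + 35 x − 2.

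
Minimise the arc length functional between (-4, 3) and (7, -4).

Arc-length functional: J[y] = ∫ sqrt(1 + (y')^2) dx.
Lagrangian L = sqrt(1 + (y')^2) has no explicit y dependence, so ∂L/∂y = 0 and the Euler-Lagrange equation gives
    d/dx( y' / sqrt(1 + (y')^2) ) = 0  ⇒  y' / sqrt(1 + (y')^2) = const.
Hence y' is constant, so y(x) is affine.
Fitting the endpoints (-4, 3) and (7, -4):
    slope m = ((-4) − 3) / (7 − (-4)) = -7/11,
    intercept c = 3 − m·(-4) = 5/11.
Extremal: y(x) = (-7/11) x + 5/11.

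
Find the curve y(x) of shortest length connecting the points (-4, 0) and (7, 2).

Arc-length functional: J[y] = ∫ sqrt(1 + (y')^2) dx.
Lagrangian L = sqrt(1 + (y')^2) has no explicit y dependence, so ∂L/∂y = 0 and the Euler-Lagrange equation gives
    d/dx( y' / sqrt(1 + (y')^2) ) = 0  ⇒  y' / sqrt(1 + (y')^2) = const.
Hence y' is constant, so y(x) is affine.
Fitting the endpoints (-4, 0) and (7, 2):
    slope m = (2 − 0) / (7 − (-4)) = 2/11,
    intercept c = 0 − m·(-4) = 8/11.
Extremal: y(x) = (2/11) x + 8/11.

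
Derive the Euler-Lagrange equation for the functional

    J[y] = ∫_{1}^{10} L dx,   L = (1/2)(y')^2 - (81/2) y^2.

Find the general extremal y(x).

The Lagrangian is L = (1/2)(y')^2 - (81/2) y^2.
∂L/∂y = -81y.
∂L/∂y' = y'.
The Euler-Lagrange equation d/dx(∂L/∂y') − ∂L/∂y = 0 becomes:
    y'' + 81 y = 0
General solution: y(x) = A sin(9x) + B cos(9x), where A and B are arbitrary constants fixed by the endpoint conditions.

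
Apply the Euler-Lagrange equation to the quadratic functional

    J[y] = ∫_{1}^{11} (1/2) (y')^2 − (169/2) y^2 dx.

The Lagrangian is L = (1/2) (y')^2 − (169/2) y^2.
Compute ∂L/∂y = -169y, ∂L/∂y' = y'.
The Euler-Lagrange equation d/dx(∂L/∂y') − ∂L/∂y = 0 reduces to
    y'' + 169 y = 0.
Its general solution is
    y(x) = A sin(13x) + B cos(13x),
with A, B fixed by the endpoint conditions.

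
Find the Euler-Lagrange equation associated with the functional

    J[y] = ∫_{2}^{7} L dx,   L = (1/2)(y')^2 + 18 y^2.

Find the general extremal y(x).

The Lagrangian is L = (1/2)(y')^2 + 18 y^2.
∂L/∂y = 36y.
∂L/∂y' = y'.
The Euler-Lagrange equation d/dx(∂L/∂y') − ∂L/∂y = 0 becomes:
    y'' - 36 y = 0
General solution: y(x) = A e^(6x) + B e^(-6x), where A and B are arbitrary constants fixed by the endpoint conditions.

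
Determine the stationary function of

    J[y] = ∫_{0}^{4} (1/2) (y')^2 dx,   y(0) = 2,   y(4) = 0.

The Lagrangian is L = (1/2) (y')^2.
Compute ∂L/∂y = 0, ∂L/∂y' = y'.
The Euler-Lagrange equation d/dx(∂L/∂y') − ∂L/∂y = 0 reduces to
    y'' = 0.
Its general solution is
    y(x) = A x + B,
with A, B fixed by the endpoint conditions.
Applying the endpoint conditions y(0) = 2 and y(4) = 0: solve A·0 + B = 2 and A·4 + B = 0. Subtracting gives A(4 − 0) = 0 − 2, so A = -1/2, and B = 2 − A·0 = 2. Therefore
    y(x) = (-1/2) x + 2.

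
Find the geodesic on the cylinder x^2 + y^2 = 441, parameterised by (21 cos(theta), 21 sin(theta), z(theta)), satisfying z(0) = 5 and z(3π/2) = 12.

Parameterise the cylinder of radius R = 21 as
    r(θ) = (21 cos θ, 21 sin θ, z(θ)).
The arc-length element is
    ds = sqrt(441 + (dz/dθ)^2) dθ,
so the Lagrangian is L = sqrt(441 + z'^2).
L depends on z' only, not on z or θ, so ∂L/∂z = 0 and
    ∂L/∂z' = z' / sqrt(441 + z'^2).
The Euler-Lagrange equation gives
    d/dθ( z' / sqrt(441 + z'^2) ) = 0,
so z' is constant. Integrating once:
    z(θ) = a θ + b,
a helix on the cylinder (a straight line when the cylinder is unrolled). The constants a, b are determined by the endpoint conditions.
With endpoint conditions z(0) = 5 and z(3π/2) = 12: from z(0) = b we get b = 5, and a·3π/2 + 5 = 12 gives a = 14/(3π), so
    z(θ) = (14/(3π)) θ + 5.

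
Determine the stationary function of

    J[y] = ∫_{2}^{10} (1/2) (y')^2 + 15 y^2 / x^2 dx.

The Lagrangian is L = (1/2) (y')^2 + 15 y^2 / x^2.
Compute ∂L/∂y = 30y/x^2, ∂L/∂y' = y'.
The Euler-Lagrange equation d/dx(∂L/∂y') − ∂L/∂y = 0 reduces to
    y'' − 30/x^2 · y = 0  (x > 0).
Its general solution is
    y(x) = A x^6 + B x^(-5),
with A, B fixed by the endpoint conditions.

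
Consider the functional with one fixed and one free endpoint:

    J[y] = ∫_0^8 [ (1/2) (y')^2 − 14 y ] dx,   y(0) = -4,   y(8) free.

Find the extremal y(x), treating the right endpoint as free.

The Lagrangian L = (1/2) (y')^2 − 14 y gives
    ∂L/∂y = −14,   ∂L/∂y' = y'.
Euler-Lagrange: d/dx(y') − (−14) = 0, i.e. y'' + 14 = 0, so
    y(x) = −(14/2) x^2 + C1 x + C2.
Fixed left endpoint y(0) = -4 ⇒ C2 = -4.
The right endpoint x = 8 is free, so the natural (transversality) condition is ∂L/∂y' |_{x=8} = 0, i.e. y'(8) = 0.
Compute y'(x) = −14 x + C1, so y'(8) = −112 + C1 = 0 ⇒ C1 = 112.
Therefore the extremal is
    y(x) = −7 x^2 + 112 x − 4.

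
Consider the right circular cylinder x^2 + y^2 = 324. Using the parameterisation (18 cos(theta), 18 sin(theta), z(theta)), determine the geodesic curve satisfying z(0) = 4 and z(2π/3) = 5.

Parameterise the cylinder of radius R = 18 as
    r(θ) = (18 cos θ, 18 sin θ, z(θ)).
The arc-length element is
    ds = sqrt(324 + (dz/dθ)^2) dθ,
so the Lagrangian is L = sqrt(324 + z'^2).
L depends on z' only, not on z or θ, so ∂L/∂z = 0 and
    ∂L/∂z' = z' / sqrt(324 + z'^2).
The Euler-Lagrange equation gives
    d/dθ( z' / sqrt(324 + z'^2) ) = 0,
so z' is constant. Integrating once:
    z(θ) = a θ + b,
a helix on the cylinder (a straight line when the cylinder is unrolled). The constants a, b are determined by the endpoint conditions.
With endpoint conditions z(0) = 4 and z(2π/3) = 5: from z(0) = b we get b = 4, and a·2π/3 + 4 = 5 gives a = 3/(2π), so
    z(θ) = (3/(2π)) θ + 4.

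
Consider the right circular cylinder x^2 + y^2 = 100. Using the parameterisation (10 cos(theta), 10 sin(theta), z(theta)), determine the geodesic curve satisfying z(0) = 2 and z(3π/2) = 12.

Parameterise the cylinder of radius R = 10 as
    r(θ) = (10 cos θ, 10 sin θ, z(θ)).
The arc-length element is
    ds = sqrt(100 + (dz/dθ)^2) dθ,
so the Lagrangian is L = sqrt(100 + z'^2).
L depends on z' only, not on z or θ, so ∂L/∂z = 0 and
    ∂L/∂z' = z' / sqrt(100 + z'^2).
The Euler-Lagrange equation gives
    d/dθ( z' / sqrt(100 + z'^2) ) = 0,
so z' is constant. Integrating once:
    z(θ) = a θ + b,
a helix on the cylinder (a straight line when the cylinder is unrolled). The constants a, b are determined by the endpoint conditions.
With endpoint conditions z(0) = 2 and z(3π/2) = 12: from z(0) = b we get b = 2, and a·3π/2 + 2 = 12 gives a = 20/(3π), so
    z(θ) = (20/(3π)) θ + 2.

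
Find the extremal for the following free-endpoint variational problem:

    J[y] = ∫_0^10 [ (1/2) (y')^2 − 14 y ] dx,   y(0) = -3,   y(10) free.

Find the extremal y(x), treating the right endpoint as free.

The Lagrangian L = (1/2) (y')^2 − 14 y gives
    ∂L/∂y = −14,   ∂L/∂y' = y'.
Euler-Lagrange: d/dx(y') − (−14) = 0, i.e. y'' + 14 = 0, so
    y(x) = −(14/2) x^2 + C1 x + C2.
Fixed left endpoint y(0) = -3 ⇒ C2 = -3.
The right endpoint x = 10 is free, so the natural (transversality) condition is ∂L/∂y' |_{x=10} = 0, i.e. y'(10) = 0.
Compute y'(x) = −14 x + C1, so y'(10) = −140 + C1 = 0 ⇒ C1 = 140.
Therefore the extremal is
    y(x) = −7 x^2 + 140 x − 3.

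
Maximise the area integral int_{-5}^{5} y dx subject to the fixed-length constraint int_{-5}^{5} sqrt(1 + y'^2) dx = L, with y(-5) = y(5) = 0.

Set up the augmented Lagrangian using a multiplier λ for the length constraint:
    F(y, y') = y − λ sqrt(1 + y'^2).
F has no explicit x dependence, so the Beltrami identity yields a first integral
    F − y' ∂F/∂y' = C.
Compute ∂F/∂y' = −λ y' / sqrt(1 + y'^2). Then
    y − λ sqrt(1 + y'^2) + λ y'^2 / sqrt(1 + y'^2) = C
    ⇒  y − λ / sqrt(1 + y'^2) = C.
Solving for y' and integrating gives
    (x − a)^2 + (y − b)^2 = λ^2,
a circular arc of radius λ. The constants a, b are determined by the endpoint conditions y(-5) = y(5) = 0, and λ is fixed implicitly by the length constraint
    ∫_{-5}^{5} sqrt(1 + y'^2) dx = L.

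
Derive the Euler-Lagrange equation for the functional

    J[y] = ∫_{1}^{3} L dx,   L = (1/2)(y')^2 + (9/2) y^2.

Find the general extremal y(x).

The Lagrangian is L = (1/2)(y')^2 + (9/2) y^2.
∂L/∂y = 9y.
∂L/∂y' = y'.
The Euler-Lagrange equation d/dx(∂L/∂y') − ∂L/∂y = 0 becomes:
    y'' - 9 y = 0
General solution: y(x) = A e^(3x) + B e^(-3x), where A and B are arbitrary constants fixed by the endpoint conditions.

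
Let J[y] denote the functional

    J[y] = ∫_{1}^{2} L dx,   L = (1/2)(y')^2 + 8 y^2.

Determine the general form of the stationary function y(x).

The Lagrangian is L = (1/2)(y')^2 + 8 y^2.
∂L/∂y = 16y.
∂L/∂y' = y'.
The Euler-Lagrange equation d/dx(∂L/∂y') − ∂L/∂y = 0 becomes:
    y'' - 16 y = 0
General solution: y(x) = A e^(4x) + B e^(-4x), where A and B are arbitrary constants fixed by the endpoint conditions.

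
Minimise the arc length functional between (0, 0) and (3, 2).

Arc-length functional: J[y] = ∫ sqrt(1 + (y')^2) dx.
Lagrangian L = sqrt(1 + (y')^2) has no explicit y dependence, so ∂L/∂y = 0 and the Euler-Lagrange equation gives
    d/dx( y' / sqrt(1 + (y')^2) ) = 0  ⇒  y' / sqrt(1 + (y')^2) = const.
Hence y' is constant, so y(x) is affine.
Fitting the endpoints (0, 0) and (3, 2):
    slope m = (2 − 0) / (3 − 0) = 2/3,
    intercept c = 0 − m·0 = 0.
Extremal: y(x) = (2/3) x.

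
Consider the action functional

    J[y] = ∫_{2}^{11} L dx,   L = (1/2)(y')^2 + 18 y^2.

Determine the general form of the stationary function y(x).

The Lagrangian is L = (1/2)(y')^2 + 18 y^2.
∂L/∂y = 36y.
∂L/∂y' = y'.
The Euler-Lagrange equation d/dx(∂L/∂y') − ∂L/∂y = 0 becomes:
    y'' - 36 y = 0
General solution: y(x) = A e^(6x) + B e^(-6x), where A and B are arbitrary constants fixed by the endpoint conditions.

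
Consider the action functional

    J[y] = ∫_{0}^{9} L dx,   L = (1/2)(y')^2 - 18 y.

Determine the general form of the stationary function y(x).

The Lagrangian is L = (1/2)(y')^2 - 18 y.
∂L/∂y = -18.
∂L/∂y' = y'.
The Euler-Lagrange equation d/dx(∂L/∂y') − ∂L/∂y = 0 becomes:
    y'' + 18 = 0
General solution: y(x) = -9 x^2 + A x + B, where A and B are arbitrary constants fixed by the endpoint conditions.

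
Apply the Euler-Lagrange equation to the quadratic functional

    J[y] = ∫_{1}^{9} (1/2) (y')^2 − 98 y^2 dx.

The Lagrangian is L = (1/2) (y')^2 − 98 y^2.
Compute ∂L/∂y = -196y, ∂L/∂y' = y'.
The Euler-Lagrange equation d/dx(∂L/∂y') − ∂L/∂y = 0 reduces to
    y'' + 196 y = 0.
Its general solution is
    y(x) = A sin(14x) + B cos(14x),
with A, B fixed by the endpoint conditions.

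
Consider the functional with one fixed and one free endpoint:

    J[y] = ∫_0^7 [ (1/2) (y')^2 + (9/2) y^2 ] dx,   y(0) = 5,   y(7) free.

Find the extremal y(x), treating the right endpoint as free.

The Lagrangian L = (1/2) (y')^2 + (9/2) y^2 gives
    ∂L/∂y = 9 y,   ∂L/∂y' = y'.
Euler-Lagrange: y'' − 9 y = 0.
With k = 3, the general solution is
    y(x) = A cosh(3 x) + B sinh(3 x).
Fixed left endpoint y(0) = 5 ⇒ A = 5.
The right endpoint x = 7 is free, so the natural (transversality) condition is ∂L/∂y' |_{x=7} = 0, i.e. y'(7) = 0.
Compute y'(x) = A k sinh(k x) + B k cosh(k x), so
    y'(7) = A k sinh(k·7) + B k cosh(k·7) = 0
    ⇒ B = −A tanh(k·7) = − 5 tanh(3·7).
Therefore the extremal is
    y(x) = 5 cosh(3 x) − 5 tanh(3·7) sinh(3 x).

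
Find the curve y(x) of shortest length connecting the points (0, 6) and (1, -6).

Arc-length functional: J[y] = ∫ sqrt(1 + (y')^2) dx.
Lagrangian L = sqrt(1 + (y')^2) has no explicit y dependence, so ∂L/∂y = 0 and the Euler-Lagrange equation gives
    d/dx( y' / sqrt(1 + (y')^2) ) = 0  ⇒  y' / sqrt(1 + (y')^2) = const.
Hence y' is constant, so y(x) is affine.
Fitting the endpoints (0, 6) and (1, -6):
    slope m = ((-6) − 6) / (1 − 0) = -12,
    intercept c = 6 − m·0 = 6.
Extremal: y(x) = -12 x + 6.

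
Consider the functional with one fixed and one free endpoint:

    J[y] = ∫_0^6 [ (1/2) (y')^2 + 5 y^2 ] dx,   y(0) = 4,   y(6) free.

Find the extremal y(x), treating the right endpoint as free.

The Lagrangian L = (1/2) (y')^2 + 5 y^2 gives
    ∂L/∂y = 10 y,   ∂L/∂y' = y'.
Euler-Lagrange: y'' − 10 y = 0.
With k = sqrt(10), the general solution is
    y(x) = A cosh(sqrt(10) x) + B sinh(sqrt(10) x).
Fixed left endpoint y(0) = 4 ⇒ A = 4.
The right endpoint x = 6 is free, so the natural (transversality) condition is ∂L/∂y' |_{x=6} = 0, i.e. y'(6) = 0.
Compute y'(x) = A k sinh(k x) + B k cosh(k x), so
    y'(6) = A k sinh(k·6) + B k cosh(k·6) = 0
    ⇒ B = −A tanh(k·6) = − 4 tanh(sqrt(10)·6).
Therefore the extremal is
    y(x) = 4 cosh(sqrt(10) x) − 4 tanh(sqrt(10)·6) sinh(sqrt(10) x).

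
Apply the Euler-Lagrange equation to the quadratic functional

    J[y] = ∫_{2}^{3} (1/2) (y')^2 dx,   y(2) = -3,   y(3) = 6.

The Lagrangian is L = (1/2) (y')^2.
Compute ∂L/∂y = 0, ∂L/∂y' = y'.
The Euler-Lagrange equation d/dx(∂L/∂y') − ∂L/∂y = 0 reduces to
    y'' = 0.
Its general solution is
    y(x) = A x + B,
with A, B fixed by the endpoint conditions.
Applying the endpoint conditions y(2) = -3 and y(3) = 6: solve A·2 + B = -3 and A·3 + B = 6. Subtracting gives A(3 − 2) = 6 − -3, so A = 9, and B = -3 − A·2 = -21. Therefore
    y(x) = 9 x - 21.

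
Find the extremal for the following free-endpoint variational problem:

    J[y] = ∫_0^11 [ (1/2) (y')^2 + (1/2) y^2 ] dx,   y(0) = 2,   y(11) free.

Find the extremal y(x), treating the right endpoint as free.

The Lagrangian L = (1/2) (y')^2 + (1/2) y^2 gives
    ∂L/∂y = 1 y,   ∂L/∂y' = y'.
Euler-Lagrange: y'' − y = 0.
With k = 1, the general solution is
    y(x) = A cosh(x) + B sinh(x).
Fixed left endpoint y(0) = 2 ⇒ A = 2.
The right endpoint x = 11 is free, so the natural (transversality) condition is ∂L/∂y' |_{x=11} = 0, i.e. y'(11) = 0.
Compute y'(x) = A k sinh(k x) + B k cosh(k x), so
    y'(11) = A k sinh(k·11) + B k cosh(k·11) = 0
    ⇒ B = −A tanh(k·11) = − 2 tanh(1·11).
Therefore the extremal is
    y(x) = 2 cosh(1 x) − 2 tanh(1·11) sinh(1 x).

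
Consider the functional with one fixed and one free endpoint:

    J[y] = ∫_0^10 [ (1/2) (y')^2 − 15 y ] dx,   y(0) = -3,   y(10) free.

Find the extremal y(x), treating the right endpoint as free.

The Lagrangian L = (1/2) (y')^2 − 15 y gives
    ∂L/∂y = −15,   ∂L/∂y' = y'.
Euler-Lagrange: d/dx(y') − (−15) = 0, i.e. y'' + 15 = 0, so
    y(x) = −(15/2) x^2 + C1 x + C2.
Fixed left endpoint y(0) = -3 ⇒ C2 = -3.
The right endpoint x = 10 is free, so the natural (transversality) condition is ∂L/∂y' |_{x=10} = 0, i.e. y'(10) = 0.
Compute y'(x) = −15 x + C1, so y'(10) = −150 + C1 = 0 ⇒ C1 = 150.
Therefore the extremal is
    y(x) = −(15/2) x^2 + 150 x − 3.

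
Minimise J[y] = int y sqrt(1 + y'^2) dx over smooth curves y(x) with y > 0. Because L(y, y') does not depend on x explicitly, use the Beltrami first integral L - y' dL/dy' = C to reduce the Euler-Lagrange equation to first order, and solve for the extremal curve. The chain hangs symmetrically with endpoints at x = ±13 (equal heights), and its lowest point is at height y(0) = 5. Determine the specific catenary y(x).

The Lagrangian L(y, y') = y sqrt(1 + y'^2) has no explicit x dependence, so the Beltrami identity applies:
    L − y' ∂L/∂y' = C.
Compute ∂L/∂y' = y · y' / sqrt(1 + y'^2). Then
    L − y' ∂L/∂y'
    = y sqrt(1 + y'^2) − y · y'^2 / sqrt(1 + y'^2)
    = y (1 + y'^2 − y'^2) / sqrt(1 + y'^2)
    = y / sqrt(1 + y'^2) = C.
Squaring gives y^2 = C^2 (1 + y'^2), i.e.
    y'^2 = y^2 / C^2 − 1.
Separating variables,
    dy / sqrt(y^2 − C^2) = dx / C,
and integrating gives arccosh(y / C) = (x − a)/C, so
    y(x) = C cosh((x − a)/C),
the catenary. The constants C and a are fixed by the two endpoint conditions (and, for the hanging-chain problem, the length constraint selects C).
Now fit the given data. The endpoints x = ±13 are symmetric at equal height, so the catenary is even about its minimum: a = 0 and y(x) = C cosh(x/C). The lowest point is y(0) = C cosh(0) = C, and we are told y(0) = 5, so C = 5. Therefore
    y(x) = 5 cosh(x/5),
and at the endpoints
    y(±13) = 5 cosh(13/5).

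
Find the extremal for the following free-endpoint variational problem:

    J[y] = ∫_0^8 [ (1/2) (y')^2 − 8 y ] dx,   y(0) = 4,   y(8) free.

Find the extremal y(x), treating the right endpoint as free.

The Lagrangian L = (1/2) (y')^2 − 8 y gives
    ∂L/∂y = −8,   ∂L/∂y' = y'.
Euler-Lagrange: d/dx(y') − (−8) = 0, i.e. y'' + 8 = 0, so
    y(x) = −(8/2) x^2 + C1 x + C2.
Fixed left endpoint y(0) = 4 ⇒ C2 = 4.
The right endpoint x = 8 is free, so the natural (transversality) condition is ∂L/∂y' |_{x=8} = 0, i.e. y'(8) = 0.
Compute y'(x) = −8 x + C1, so y'(8) = −64 + C1 = 0 ⇒ C1 = 64.
Therefore the extremal is
    y(x) = −4 x^2 + 64 x + 4.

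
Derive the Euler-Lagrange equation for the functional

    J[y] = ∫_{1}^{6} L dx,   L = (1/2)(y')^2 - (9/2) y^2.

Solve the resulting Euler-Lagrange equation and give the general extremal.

The Lagrangian is L = (1/2)(y')^2 - (9/2) y^2.
∂L/∂y = -9y.
∂L/∂y' = y'.
The Euler-Lagrange equation d/dx(∂L/∂y') − ∂L/∂y = 0 becomes:
    y'' + 9 y = 0
General solution: y(x) = A sin(3x) + B cos(3x), where A and B are arbitrary constants fixed by the endpoint conditions.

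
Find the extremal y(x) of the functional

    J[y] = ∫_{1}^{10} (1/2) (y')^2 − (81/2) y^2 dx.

The Lagrangian is L = (1/2) (y')^2 − (81/2) y^2.
Compute ∂L/∂y = -81y, ∂L/∂y' = y'.
The Euler-Lagrange equation d/dx(∂L/∂y') − ∂L/∂y = 0 reduces to
    y'' + 81 y = 0.
Its general solution is
    y(x) = A sin(9x) + B cos(9x),
with A, B fixed by the endpoint conditions.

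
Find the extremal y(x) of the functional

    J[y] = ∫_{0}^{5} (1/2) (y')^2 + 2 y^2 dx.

The Lagrangian is L = (1/2) (y')^2 + 2 y^2.
Compute ∂L/∂y = 4y, ∂L/∂y' = y'.
The Euler-Lagrange equation d/dx(∂L/∂y') − ∂L/∂y = 0 reduces to
    y'' − 4 y = 0.
Its general solution is
    y(x) = A e^(2x) + B e^(−2x),
with A, B fixed by the endpoint conditions.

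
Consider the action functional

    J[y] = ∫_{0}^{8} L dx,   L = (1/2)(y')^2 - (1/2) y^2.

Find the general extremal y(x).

The Lagrangian is L = (1/2)(y')^2 - (1/2) y^2.
∂L/∂y = -y.
∂L/∂y' = y'.
The Euler-Lagrange equation d/dx(∂L/∂y') − ∂L/∂y = 0 becomes:
    y'' + y = 0
General solution: y(x) = A sin(x) + B cos(x), where A and B are arbitrary constants fixed by the endpoint conditions.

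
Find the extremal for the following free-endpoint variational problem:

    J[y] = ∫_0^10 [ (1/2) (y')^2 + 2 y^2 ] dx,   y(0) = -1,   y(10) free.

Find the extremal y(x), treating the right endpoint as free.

The Lagrangian L = (1/2) (y')^2 + 2 y^2 gives
    ∂L/∂y = 4 y,   ∂L/∂y' = y'.
Euler-Lagrange: y'' − 4 y = 0.
With k = 2, the general solution is
    y(x) = A cosh(2 x) + B sinh(2 x).
Fixed left endpoint y(0) = -1 ⇒ A = -1.
The right endpoint x = 10 is free, so the natural (transversality) condition is ∂L/∂y' |_{x=10} = 0, i.e. y'(10) = 0.
Compute y'(x) = A k sinh(k x) + B k cosh(k x), so
    y'(10) = A k sinh(k·10) + B k cosh(k·10) = 0
    ⇒ B = −A tanh(k·10) = tanh(2·10).
Therefore the extremal is
    y(x) = −cosh(2 x) + tanh(2·10) sinh(2 x).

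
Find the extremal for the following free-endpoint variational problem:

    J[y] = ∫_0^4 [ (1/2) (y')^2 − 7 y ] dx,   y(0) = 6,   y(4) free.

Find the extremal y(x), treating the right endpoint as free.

The Lagrangian L = (1/2) (y')^2 − 7 y gives
    ∂L/∂y = −7,   ∂L/∂y' = y'.
Euler-Lagrange: d/dx(y') − (−7) = 0, i.e. y'' + 7 = 0, so
    y(x) = −(7/2) x^2 + C1 x + C2.
Fixed left endpoint y(0) = 6 ⇒ C2 = 6.
The right endpoint x = 4 is free, so the natural (transversality) condition is ∂L/∂y' |_{x=4} = 0, i.e. y'(4) = 0.
Compute y'(x) = −7 x + C1, so y'(4) = −28 + C1 = 0 ⇒ C1 = 28.
Therefore the extremal is
    y(x) = −(7/2) x^2 + 28 x + 6.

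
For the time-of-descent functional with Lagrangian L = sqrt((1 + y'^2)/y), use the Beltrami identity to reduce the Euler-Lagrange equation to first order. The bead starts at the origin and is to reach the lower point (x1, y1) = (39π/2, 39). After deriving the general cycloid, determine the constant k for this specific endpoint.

The Lagrangian L = sqrt((1 + y'^2) / y) has no explicit x dependence, so the Beltrami identity applies:
    L − y' ∂L/∂y' = C.
Compute ∂L/∂y' = y' / sqrt(y (1 + y'^2)).
Substitute:
    sqrt((1 + y'^2)/y) − y'·y' / sqrt(y (1 + y'^2))
    = (1 + y'^2) / sqrt(y (1 + y'^2)) − y'^2 / sqrt(y (1 + y'^2))
    = 1 / sqrt(y (1 + y'^2)) = C.
Squaring and rearranging gives the first integral
    y (1 + y'^2) = 1/C^2 =: k   (constant).
Solving this first-order ODE by the substitution
    y = (k/2)(1 − cos θ)
yields the cycloid parameterisation
    x(θ) = (k/2)(θ − sin θ),   y(θ) = (k/2)(1 − cos θ).
The constant k is fixed by the endpoint condition.
Now fit the given lower endpoint (x1, y1) = (39π/2, 39). At the bottom of the first arch (θ = π), the parametric equations give
    y(π) = (k/2)(1 − cos π) = k,
    x(π) = (k/2)(π − sin π) = kπ/2.
Matching y(π) = 39 gives k = 39, consistent with x(π) = 39π/2. Therefore the specific cycloid is
    x(θ) = (39/2)(θ − sin θ),   y(θ) = (39/2)(1 − cos θ).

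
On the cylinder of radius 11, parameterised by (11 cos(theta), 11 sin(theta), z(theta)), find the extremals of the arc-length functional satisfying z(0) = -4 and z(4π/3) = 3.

Parameterise the cylinder of radius R = 11 as
    r(θ) = (11 cos θ, 11 sin θ, z(θ)).
The arc-length element is
    ds = sqrt(121 + (dz/dθ)^2) dθ,
so the Lagrangian is L = sqrt(121 + z'^2).
L depends on z' only, not on z or θ, so ∂L/∂z = 0 and
    ∂L/∂z' = z' / sqrt(121 + z'^2).
The Euler-Lagrange equation gives
    d/dθ( z' / sqrt(121 + z'^2) ) = 0,
so z' is constant. Integrating once:
    z(θ) = a θ + b,
a helix on the cylinder (a straight line when the cylinder is unrolled). The constants a, b are determined by the endpoint conditions.
With endpoint conditions z(0) = -4 and z(4π/3) = 3: from z(0) = b we get b = -4, and a·4π/3 + -4 = 3 gives a = 21/(4π), so
    z(θ) = (21/(4π)) θ − 4.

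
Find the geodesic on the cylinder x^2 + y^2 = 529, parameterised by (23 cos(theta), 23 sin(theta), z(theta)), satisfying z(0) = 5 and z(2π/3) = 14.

Parameterise the cylinder of radius R = 23 as
    r(θ) = (23 cos θ, 23 sin θ, z(θ)).
The arc-length element is
    ds = sqrt(529 + (dz/dθ)^2) dθ,
so the Lagrangian is L = sqrt(529 + z'^2).
L depends on z' only, not on z or θ, so ∂L/∂z = 0 and
    ∂L/∂z' = z' / sqrt(529 + z'^2).
The Euler-Lagrange equation gives
    d/dθ( z' / sqrt(529 + z'^2) ) = 0,
so z' is constant. Integrating once:
    z(θ) = a θ + b,
a helix on the cylinder (a straight line when the cylinder is unrolled). The constants a, b are determined by the endpoint conditions.
With endpoint conditions z(0) = 5 and z(2π/3) = 14: from z(0) = b we get b = 5, and a·2π/3 + 5 = 14 gives a = 27/(2π), so
    z(θ) = (27/(2π)) θ + 5.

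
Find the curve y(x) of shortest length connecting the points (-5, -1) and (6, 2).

Arc-length functional: J[y] = ∫ sqrt(1 + (y')^2) dx.
Lagrangian L = sqrt(1 + (y')^2) has no explicit y dependence, so ∂L/∂y = 0 and the Euler-Lagrange equation gives
    d/dx( y' / sqrt(1 + (y')^2) ) = 0  ⇒  y' / sqrt(1 + (y')^2) = const.
Hence y' is constant, so y(x) is affine.
Fitting the endpoints (-5, -1) and (6, 2):
    slope m = (2 − (-1)) / (6 − (-5)) = 3/11,
    intercept c = (-1) − m·(-5) = 4/11.
Extremal: y(x) = (3/11) x + 4/11.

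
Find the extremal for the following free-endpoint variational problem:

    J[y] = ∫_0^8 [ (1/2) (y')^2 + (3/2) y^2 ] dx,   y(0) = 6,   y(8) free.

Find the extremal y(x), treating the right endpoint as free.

The Lagrangian L = (1/2) (y')^2 + (3/2) y^2 gives
    ∂L/∂y = 3 y,   ∂L/∂y' = y'.
Euler-Lagrange: y'' − 3 y = 0.
With k = sqrt(3), the general solution is
    y(x) = A cosh(sqrt(3) x) + B sinh(sqrt(3) x).
Fixed left endpoint y(0) = 6 ⇒ A = 6.
The right endpoint x = 8 is free, so the natural (transversality) condition is ∂L/∂y' |_{x=8} = 0, i.e. y'(8) = 0.
Compute y'(x) = A k sinh(k x) + B k cosh(k x), so
    y'(8) = A k sinh(k·8) + B k cosh(k·8) = 0
    ⇒ B = −A tanh(k·8) = − 6 tanh(sqrt(3)·8).
Therefore the extremal is
    y(x) = 6 cosh(sqrt(3) x) − 6 tanh(sqrt(3)·8) sinh(sqrt(3) x).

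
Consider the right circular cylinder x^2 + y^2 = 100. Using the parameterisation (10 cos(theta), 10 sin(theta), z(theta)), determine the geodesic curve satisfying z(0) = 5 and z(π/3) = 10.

Parameterise the cylinder of radius R = 10 as
    r(θ) = (10 cos θ, 10 sin θ, z(θ)).
The arc-length element is
    ds = sqrt(100 + (dz/dθ)^2) dθ,
so the Lagrangian is L = sqrt(100 + z'^2).
L depends on z' only, not on z or θ, so ∂L/∂z = 0 and
    ∂L/∂z' = z' / sqrt(100 + z'^2).
The Euler-Lagrange equation gives
    d/dθ( z' / sqrt(100 + z'^2) ) = 0,
so z' is constant. Integrating once:
    z(θ) = a θ + b,
a helix on the cylinder (a straight line when the cylinder is unrolled). The constants a, b are determined by the endpoint conditions.
With endpoint conditions z(0) = 5 and z(π/3) = 10: from z(0) = b we get b = 5, and a·π/3 + 5 = 10 gives a = 15/π, so
    z(θ) = (15/π) θ + 5.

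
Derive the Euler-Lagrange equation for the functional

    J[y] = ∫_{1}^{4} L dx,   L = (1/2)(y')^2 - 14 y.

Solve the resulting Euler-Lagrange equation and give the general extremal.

The Lagrangian is L = (1/2)(y')^2 - 14 y.
∂L/∂y = -14.
∂L/∂y' = y'.
The Euler-Lagrange equation d/dx(∂L/∂y') − ∂L/∂y = 0 becomes:
    y'' + 14 = 0
General solution: y(x) = -7 x^2 + A x + B, where A and B are arbitrary constants fixed by the endpoint conditions.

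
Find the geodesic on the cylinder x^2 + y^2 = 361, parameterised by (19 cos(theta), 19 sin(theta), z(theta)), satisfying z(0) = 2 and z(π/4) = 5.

Parameterise the cylinder of radius R = 19 as
    r(θ) = (19 cos θ, 19 sin θ, z(θ)).
The arc-length element is
    ds = sqrt(361 + (dz/dθ)^2) dθ,
so the Lagrangian is L = sqrt(361 + z'^2).
L depends on z' only, not on z or θ, so ∂L/∂z = 0 and
    ∂L/∂z' = z' / sqrt(361 + z'^2).
The Euler-Lagrange equation gives
    d/dθ( z' / sqrt(361 + z'^2) ) = 0,
so z' is constant. Integrating once:
    z(θ) = a θ + b,
a helix on the cylinder (a straight line when the cylinder is unrolled). The constants a, b are determined by the endpoint conditions.
With endpoint conditions z(0) = 2 and z(π/4) = 5: from z(0) = b we get b = 2, and a·π/4 + 2 = 5 gives a = 12/π, so
    z(θ) = (12/π) θ + 2.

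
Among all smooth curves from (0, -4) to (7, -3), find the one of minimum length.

Arc-length functional: J[y] = ∫ sqrt(1 + (y')^2) dx.
Lagrangian L = sqrt(1 + (y')^2) has no explicit y dependence, so ∂L/∂y = 0 and the Euler-Lagrange equation gives
    d/dx( y' / sqrt(1 + (y')^2) ) = 0  ⇒  y' / sqrt(1 + (y')^2) = const.
Hence y' is constant, so y(x) is affine.
Fitting the endpoints (0, -4) and (7, -3):
    slope m = ((-3) − (-4)) / (7 − 0) = 1/7,
    intercept c = (-4) − m·0 = -4.
Extremal: y(x) = (1/7) x - 4.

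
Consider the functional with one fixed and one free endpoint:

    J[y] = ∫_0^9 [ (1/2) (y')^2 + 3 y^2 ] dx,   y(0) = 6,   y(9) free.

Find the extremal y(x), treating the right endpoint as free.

The Lagrangian L = (1/2) (y')^2 + 3 y^2 gives
    ∂L/∂y = 6 y,   ∂L/∂y' = y'.
Euler-Lagrange: y'' − 6 y = 0.
With k = sqrt(6), the general solution is
    y(x) = A cosh(sqrt(6) x) + B sinh(sqrt(6) x).
Fixed left endpoint y(0) = 6 ⇒ A = 6.
The right endpoint x = 9 is free, so the natural (transversality) condition is ∂L/∂y' |_{x=9} = 0, i.e. y'(9) = 0.
Compute y'(x) = A k sinh(k x) + B k cosh(k x), so
    y'(9) = A k sinh(k·9) + B k cosh(k·9) = 0
    ⇒ B = −A tanh(k·9) = − 6 tanh(sqrt(6)·9).
Therefore the extremal is
    y(x) = 6 cosh(sqrt(6) x) − 6 tanh(sqrt(6)·9) sinh(sqrt(6) x).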